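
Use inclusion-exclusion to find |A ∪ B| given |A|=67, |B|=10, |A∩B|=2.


|A ∪ B| = |A| + |B| - |A ∩ B|
= 67 + 10 - 2
= 75

|A ∪ B| = 75


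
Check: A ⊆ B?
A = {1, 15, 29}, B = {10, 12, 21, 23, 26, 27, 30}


A ⊆ B means every element of A is in B.
Elements in A not in B: {1, 15, 29}
So A ⊄ B.

No, A ⊄ B


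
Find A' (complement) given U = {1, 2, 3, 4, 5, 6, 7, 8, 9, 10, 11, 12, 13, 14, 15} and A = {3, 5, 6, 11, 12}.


Aᶜ = U \ A = elements in U but not in A
U = {1, 2, 3, 4, 5, 6, 7, 8, 9, 10, 11, 12, 13, 14, 15}
A = {3, 5, 6, 11, 12}
Aᶜ = {1, 2, 4, 7, 8, 9, 10, 13, 14, 15}

Aᶜ = {1, 2, 4, 7, 8, 9, 10, 13, 14, 15}


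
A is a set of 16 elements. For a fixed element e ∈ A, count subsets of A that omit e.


Subsets of A avoiding e are subsets of A \ {e}, which has 15 elements.
Count = 2^(n-1) = 2^15
= 32768

Number of subsets avoiding e = 32768


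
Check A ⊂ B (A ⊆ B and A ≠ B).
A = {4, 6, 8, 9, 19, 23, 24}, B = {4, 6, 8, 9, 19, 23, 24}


A ⊂ B requires: A ⊆ B AND A ≠ B.
A ⊆ B? Yes
A = B? Yes
A = B, so A is not a PROPER subset.

No, A is not a proper subset of B


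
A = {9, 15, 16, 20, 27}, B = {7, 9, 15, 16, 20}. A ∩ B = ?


A ∩ B = elements in both A and B
A = {9, 15, 16, 20, 27}
B = {7, 9, 15, 16, 20}
A ∩ B = {9, 15, 16, 20}

A ∩ B = {9, 15, 16, 20}


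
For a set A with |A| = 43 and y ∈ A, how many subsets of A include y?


Subsets of A containing y correspond to subsets of A \ {y}, which has 42 elements.
Count = 2^(n-1) = 2^42
= 4398046511104

Number of subsets containing y = 4398046511104


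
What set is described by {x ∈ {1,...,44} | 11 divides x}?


Checking each candidate:
Condition: multiples of 11 in {1,...,44}
Result = {11, 22, 33, 44}

{11, 22, 33, 44}


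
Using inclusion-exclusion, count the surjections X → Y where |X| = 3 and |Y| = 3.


n = |X| = 3, k = |Y| = 3. Surjections via inclusion-exclusion:
S(n,k) = Σ(-1)^i × C(k,i) × (k-i)^n, i=0 to k
i=0: (-1)^0×C(3,0)×3^3 = 27
i=1: (-1)^1×C(3,1)×2^3 = -24
i=2: (-1)^2×C(3,2)×1^3 = 3
i=3: (-1)^3×C(3,3)×0^3 = 0
Total = 6

Number of surjections = 6


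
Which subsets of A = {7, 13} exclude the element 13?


A subset of A that omits 13 is a subset of A \ {13}, so there are 2^(n-1) = 2^1 = 2 of them.
Subsets excluding 13: ∅, {7}

Subsets excluding 13 (2 total): ∅, {7}


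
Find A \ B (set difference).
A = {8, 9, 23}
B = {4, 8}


A \ B = elements in A but not in B
A = {8, 9, 23}
B = {4, 8}
Remove from A any elements in B
A \ B = {9, 23}

A \ B = {9, 23}


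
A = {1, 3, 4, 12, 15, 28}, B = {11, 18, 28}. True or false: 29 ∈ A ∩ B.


A = {1, 3, 4, 12, 15, 28}, B = {11, 18, 28}
A ∩ B = elements in both A and B
A ∩ B = {28}
Checking if 29 ∈ A ∩ B
29 is not in A ∩ B → False

29 ∉ A ∩ B


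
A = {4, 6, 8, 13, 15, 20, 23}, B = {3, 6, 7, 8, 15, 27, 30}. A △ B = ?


A △ B = (A \ B) ∪ (B \ A) = elements in exactly one of A or B
A \ B = {4, 13, 20, 23}
B \ A = {3, 7, 27, 30}
A △ B = {3, 4, 7, 13, 20, 23, 27, 30}

A △ B = {3, 4, 7, 13, 20, 23, 27, 30}


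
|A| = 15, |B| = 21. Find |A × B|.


|A × B| = |A| × |B|
= 15 × 21
= 315

|A × B| = 315


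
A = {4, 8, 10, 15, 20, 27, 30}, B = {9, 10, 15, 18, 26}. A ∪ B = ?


A ∪ B = all elements in A or B (or both)
A = {4, 8, 10, 15, 20, 27, 30}
B = {9, 10, 15, 18, 26}
A ∪ B = {4, 8, 9, 10, 15, 18, 20, 26, 27, 30}

A ∪ B = {4, 8, 9, 10, 15, 18, 20, 26, 27, 30}


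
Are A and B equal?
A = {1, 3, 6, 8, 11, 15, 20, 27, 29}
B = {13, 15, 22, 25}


Two sets are equal iff they have exactly the same elements.
A = {1, 3, 6, 8, 11, 15, 20, 27, 29}
B = {13, 15, 22, 25}
Differences: {1, 3, 6, 8, 11, 13, 20, 22, 25, 27, 29}
A ≠ B

No, A ≠ B


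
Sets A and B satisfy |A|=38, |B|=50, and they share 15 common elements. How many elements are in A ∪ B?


|A ∪ B| = |A| + |B| - |A ∩ B|
= 38 + 50 - 15
= 73

|A ∪ B| = 73


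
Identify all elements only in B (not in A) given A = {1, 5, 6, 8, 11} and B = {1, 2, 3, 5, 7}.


A = {1, 5, 6, 8, 11}
B = {1, 2, 3, 5, 7}
Region: only in B (not in A)
Elements: {2, 3, 7}

Elements only in B (not in A): {2, 3, 7}


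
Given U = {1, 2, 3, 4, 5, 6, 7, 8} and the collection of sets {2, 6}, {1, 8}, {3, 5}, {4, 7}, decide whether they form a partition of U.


A partition requires: (1) non-empty parts, (2) pairwise disjoint, (3) union = U
Parts: {2, 6}, {1, 8}, {3, 5}, {4, 7}
Union of parts: {1, 2, 3, 4, 5, 6, 7, 8}
U = {1, 2, 3, 4, 5, 6, 7, 8}
All non-empty? True
Pairwise disjoint? True
Covers U? True

Yes, valid partition


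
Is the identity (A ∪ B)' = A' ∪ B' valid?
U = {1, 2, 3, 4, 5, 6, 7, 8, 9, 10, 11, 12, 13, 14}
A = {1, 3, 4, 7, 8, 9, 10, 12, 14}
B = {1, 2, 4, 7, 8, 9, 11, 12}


LHS: A ∪ B = {1, 2, 3, 4, 7, 8, 9, 10, 11, 12, 14}
(A ∪ B)' = U \ (A ∪ B) = {5, 6, 13}
A' = {2, 5, 6, 11, 13}, B' = {3, 5, 6, 10, 13, 14}
Claimed RHS: A' ∪ B' = {2, 3, 5, 6, 10, 11, 13, 14}
Identity is INVALID: LHS = {5, 6, 13} but the RHS claimed here equals {2, 3, 5, 6, 10, 11, 13, 14}. The correct form is (A ∪ B)' = A' ∩ B'.

Identity is invalid: (A ∪ B)' = {5, 6, 13} but A' ∪ B' = {2, 3, 5, 6, 10, 11, 13, 14}. The correct De Morgan law is (A ∪ B)' = A' ∩ B'.


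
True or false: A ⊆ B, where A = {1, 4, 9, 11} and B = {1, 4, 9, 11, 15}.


A ⊆ B means every element of A is in B.
All elements of A are in B.
So A ⊆ B.

Yes, A ⊆ B


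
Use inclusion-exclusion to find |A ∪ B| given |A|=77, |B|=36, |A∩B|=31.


|A ∪ B| = |A| + |B| - |A ∩ B|
= 77 + 36 - 31
= 82

|A ∪ B| = 82


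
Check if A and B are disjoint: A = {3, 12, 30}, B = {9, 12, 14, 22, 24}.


Disjoint means A ∩ B = ∅.
A ∩ B = {12}
A ∩ B ≠ ∅, so A and B are NOT disjoint.

No, A and B are not disjoint (A ∩ B = {12})


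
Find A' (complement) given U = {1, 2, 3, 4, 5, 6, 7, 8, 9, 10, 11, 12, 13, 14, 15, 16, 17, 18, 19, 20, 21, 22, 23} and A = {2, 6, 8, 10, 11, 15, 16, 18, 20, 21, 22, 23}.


Aᶜ = U \ A = elements in U but not in A
U = {1, 2, 3, 4, 5, 6, 7, 8, 9, 10, 11, 12, 13, 14, 15, 16, 17, 18, 19, 20, 21, 22, 23}
A = {2, 6, 8, 10, 11, 15, 16, 18, 20, 21, 22, 23}
Aᶜ = {1, 3, 4, 5, 7, 9, 12, 13, 14, 17, 19}

Aᶜ = {1, 3, 4, 5, 7, 9, 12, 13, 14, 17, 19}


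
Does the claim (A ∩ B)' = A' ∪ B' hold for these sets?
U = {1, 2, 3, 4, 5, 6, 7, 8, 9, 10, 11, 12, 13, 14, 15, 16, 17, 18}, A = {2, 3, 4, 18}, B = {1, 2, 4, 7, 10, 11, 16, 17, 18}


LHS: A ∩ B = {2, 4, 18}
(A ∩ B)' = U \ (A ∩ B) = {1, 3, 5, 6, 7, 8, 9, 10, 11, 12, 13, 14, 15, 16, 17}
A' = {1, 5, 6, 7, 8, 9, 10, 11, 12, 13, 14, 15, 16, 17}, B' = {3, 5, 6, 8, 9, 12, 13, 14, 15}
Claimed RHS: A' ∪ B' = {1, 3, 5, 6, 7, 8, 9, 10, 11, 12, 13, 14, 15, 16, 17}
Identity is VALID: LHS = RHS = {1, 3, 5, 6, 7, 8, 9, 10, 11, 12, 13, 14, 15, 16, 17} ✓

Identity is valid. (A ∩ B)' = A' ∪ B' = {1, 3, 5, 6, 7, 8, 9, 10, 11, 12, 13, 14, 15, 16, 17}


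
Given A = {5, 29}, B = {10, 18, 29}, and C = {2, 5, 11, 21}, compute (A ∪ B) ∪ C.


A ∪ B = {5, 10, 18, 29}
(A ∪ B) ∪ C = {2, 5, 10, 11, 18, 21, 29}

A ∪ B ∪ C = {2, 5, 10, 11, 18, 21, 29}


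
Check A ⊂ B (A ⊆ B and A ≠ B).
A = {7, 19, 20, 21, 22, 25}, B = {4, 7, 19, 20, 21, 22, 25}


A ⊂ B requires: A ⊆ B AND A ≠ B.
A ⊆ B? Yes
A = B? No
A ⊂ B: Yes (A is a proper subset of B)

Yes, A ⊂ B


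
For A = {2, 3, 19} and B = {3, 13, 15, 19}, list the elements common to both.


A ∩ B = elements in both A and B
A = {2, 3, 19}
B = {3, 13, 15, 19}
A ∩ B = {3, 19}

A ∩ B = {3, 19}


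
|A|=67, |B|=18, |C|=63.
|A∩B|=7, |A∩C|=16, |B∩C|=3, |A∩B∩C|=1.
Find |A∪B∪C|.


|A∪B∪C| = |A|+|B|+|C| - |A∩B|-|A∩C|-|B∩C| + |A∩B∩C|
= 67+18+63 - 7-16-3 + 1
= 148 - 26 + 1
= 123

|A ∪ B ∪ C| = 123


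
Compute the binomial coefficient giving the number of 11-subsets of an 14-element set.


C(n,k) = n! / (k!(n-k)!)
C(14,11) = 14! / (11!3!)
= 364

C(14,11) = 364


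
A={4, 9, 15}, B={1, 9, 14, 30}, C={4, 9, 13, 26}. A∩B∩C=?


A ∩ B = {9}
(A ∩ B) ∩ C = {9}

A ∩ B ∩ C = {9}


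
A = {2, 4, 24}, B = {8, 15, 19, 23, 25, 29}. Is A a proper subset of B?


A ⊂ B requires: A ⊆ B AND A ≠ B.
A ⊆ B? No
A ⊄ B, so A is not a proper subset.

No, A is not a proper subset of B


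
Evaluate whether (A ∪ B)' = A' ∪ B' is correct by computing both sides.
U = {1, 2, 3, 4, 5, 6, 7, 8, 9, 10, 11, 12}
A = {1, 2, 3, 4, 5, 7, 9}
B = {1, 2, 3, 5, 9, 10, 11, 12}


LHS: A ∪ B = {1, 2, 3, 4, 5, 7, 9, 10, 11, 12}
(A ∪ B)' = U \ (A ∪ B) = {6, 8}
A' = {6, 8, 10, 11, 12}, B' = {4, 6, 7, 8}
Claimed RHS: A' ∪ B' = {4, 6, 7, 8, 10, 11, 12}
Identity is INVALID: LHS = {6, 8} but the RHS claimed here equals {4, 6, 7, 8, 10, 11, 12}. The correct form is (A ∪ B)' = A' ∩ B'.

Identity is invalid: (A ∪ B)' = {6, 8} but A' ∪ B' = {4, 6, 7, 8, 10, 11, 12}. The correct De Morgan law is (A ∪ B)' = A' ∩ B'.


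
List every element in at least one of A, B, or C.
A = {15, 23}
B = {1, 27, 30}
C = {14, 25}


A ∪ B = {1, 15, 23, 27, 30}
(A ∪ B) ∪ C = {1, 14, 15, 23, 25, 27, 30}

A ∪ B ∪ C = {1, 14, 15, 23, 25, 27, 30}


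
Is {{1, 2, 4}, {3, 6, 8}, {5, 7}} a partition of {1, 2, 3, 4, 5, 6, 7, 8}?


A partition requires: (1) non-empty parts, (2) pairwise disjoint, (3) union = U
Parts: {1, 2, 4}, {3, 6, 8}, {5, 7}
Union of parts: {1, 2, 3, 4, 5, 6, 7, 8}
U = {1, 2, 3, 4, 5, 6, 7, 8}
All non-empty? True
Pairwise disjoint? True
Covers U? True

Yes, valid partition


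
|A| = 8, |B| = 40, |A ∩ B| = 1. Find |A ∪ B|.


|A ∪ B| = |A| + |B| - |A ∩ B|
= 8 + 40 - 1
= 47

|A ∪ B| = 47


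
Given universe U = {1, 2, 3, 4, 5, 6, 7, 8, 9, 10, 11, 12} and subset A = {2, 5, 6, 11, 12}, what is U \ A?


Aᶜ = U \ A = elements in U but not in A
U = {1, 2, 3, 4, 5, 6, 7, 8, 9, 10, 11, 12}
A = {2, 5, 6, 11, 12}
Aᶜ = {1, 3, 4, 7, 8, 9, 10}

Aᶜ = {1, 3, 4, 7, 8, 9, 10}


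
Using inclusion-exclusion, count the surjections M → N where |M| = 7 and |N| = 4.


n = |M| = 7, k = |N| = 4. Surjections via inclusion-exclusion:
S(n,k) = Σ(-1)^i × C(k,i) × (k-i)^n, i=0 to k
i=0: (-1)^0×C(4,0)×4^7 = 16384
i=1: (-1)^1×C(4,1)×3^7 = -8748
i=2: (-1)^2×C(4,2)×2^7 = 768
i=3: (-1)^3×C(4,3)×1^7 = -4
i=4: (-1)^4×C(4,4)×0^7 = 0
Total = 8400

Number of surjections = 8400


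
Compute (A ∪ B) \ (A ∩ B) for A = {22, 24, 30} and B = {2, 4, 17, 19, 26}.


A △ B = (A \ B) ∪ (B \ A) = elements in exactly one of A or B
A \ B = {22, 24, 30}
B \ A = {2, 4, 17, 19, 26}
A △ B = {2, 4, 17, 19, 22, 24, 26, 30}

A △ B = {2, 4, 17, 19, 22, 24, 26, 30}


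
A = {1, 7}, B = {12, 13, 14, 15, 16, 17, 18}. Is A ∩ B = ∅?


Disjoint means A ∩ B = ∅.
A ∩ B = ∅
A ∩ B = ∅, so A and B are disjoint.

Yes, A and B are disjoint


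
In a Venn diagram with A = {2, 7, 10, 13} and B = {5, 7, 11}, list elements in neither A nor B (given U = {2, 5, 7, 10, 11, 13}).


A = {2, 7, 10, 13}
B = {5, 7, 11}
Region: in neither A nor B (given U = {2, 5, 7, 10, 11, 13})
Elements: ∅

Elements in neither A nor B (given U = {2, 5, 7, 10, 11, 13}): ∅


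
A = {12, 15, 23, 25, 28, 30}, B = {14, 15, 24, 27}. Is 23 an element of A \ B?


A = {12, 15, 23, 25, 28, 30}, B = {14, 15, 24, 27}
A \ B = elements in A but not in B
A \ B = {12, 23, 25, 28, 30}
Checking if 23 ∈ A \ B
23 is in A \ B → True

23 ∈ A \ B


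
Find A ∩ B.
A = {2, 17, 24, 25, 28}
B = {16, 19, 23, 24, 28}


A ∩ B = elements in both A and B
A = {2, 17, 24, 25, 28}
B = {16, 19, 23, 24, 28}
A ∩ B = {24, 28}

A ∩ B = {24, 28}


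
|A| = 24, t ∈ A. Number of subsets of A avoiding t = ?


Subsets of A avoiding t are subsets of A \ {t}, which has 23 elements.
Count = 2^(n-1) = 2^23
= 8388608

Number of subsets avoiding t = 8388608


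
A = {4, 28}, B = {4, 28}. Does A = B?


Two sets are equal iff they have exactly the same elements.
A = {4, 28}
B = {4, 28}
Same elements → A = B

Yes, A = B


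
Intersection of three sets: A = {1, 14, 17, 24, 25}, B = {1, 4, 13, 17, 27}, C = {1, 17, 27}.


A ∩ B = {1, 17}
(A ∩ B) ∩ C = {1, 17}

A ∩ B ∩ C = {1, 17}


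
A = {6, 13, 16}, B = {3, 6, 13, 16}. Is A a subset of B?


A ⊆ B means every element of A is in B.
All elements of A are in B.
So A ⊆ B.

Yes, A ⊆ B


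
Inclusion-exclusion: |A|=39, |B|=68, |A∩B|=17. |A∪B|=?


|A ∪ B| = |A| + |B| - |A ∩ B|
= 39 + 68 - 17
= 90

|A ∪ B| = 90


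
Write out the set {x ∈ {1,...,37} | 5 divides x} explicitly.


Checking each candidate:
Condition: multiples of 5 in {1,...,37}
Result = {5, 10, 15, 20, 25, 30, 35}

{5, 10, 15, 20, 25, 30, 35}


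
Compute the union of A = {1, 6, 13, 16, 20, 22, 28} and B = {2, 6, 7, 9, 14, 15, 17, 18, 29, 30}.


A ∪ B = all elements in A or B (or both)
A = {1, 6, 13, 16, 20, 22, 28}
B = {2, 6, 7, 9, 14, 15, 17, 18, 29, 30}
A ∪ B = {1, 2, 6, 7, 9, 13, 14, 15, 16, 17, 18, 20, 22, 28, 29, 30}

A ∪ B = {1, 2, 6, 7, 9, 13, 14, 15, 16, 17, 18, 20, 22, 28, 29, 30}


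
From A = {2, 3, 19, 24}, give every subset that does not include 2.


A subset of A that omits 2 is a subset of A \ {2}, so there are 2^(n-1) = 2^3 = 8 of them.
Subsets excluding 2: ∅, {3}, {19}, {24}, {3, 19}, {3, 24}, {19, 24}, {3, 19, 24}

Subsets excluding 2 (8 total): ∅, {3}, {19}, {24}, {3, 19}, {3, 24}, {19, 24}, {3, 19, 24}


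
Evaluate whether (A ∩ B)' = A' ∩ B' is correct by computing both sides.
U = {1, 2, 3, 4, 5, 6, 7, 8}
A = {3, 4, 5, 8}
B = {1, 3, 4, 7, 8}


LHS: A ∩ B = {3, 4, 8}
(A ∩ B)' = U \ (A ∩ B) = {1, 2, 5, 6, 7}
A' = {1, 2, 6, 7}, B' = {2, 5, 6}
Claimed RHS: A' ∩ B' = {2, 6}
Identity is INVALID: LHS = {1, 2, 5, 6, 7} but the RHS claimed here equals {2, 6}. The correct form is (A ∩ B)' = A' ∪ B'.

Identity is invalid: (A ∩ B)' = {1, 2, 5, 6, 7} but A' ∩ B' = {2, 6}. The correct De Morgan law is (A ∩ B)' = A' ∪ B'.


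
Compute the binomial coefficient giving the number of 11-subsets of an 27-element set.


C(n,k) = n! / (k!(n-k)!)
C(27,11) = 27! / (11!16!)
= 13037895

C(27,11) = 13037895


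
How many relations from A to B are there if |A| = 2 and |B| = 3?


A relation from A to B is any subset of A × B.
|A × B| = 2 × 3 = 6
# relations = 2^|A × B| = 2^6 = 64

Number of relations = 64


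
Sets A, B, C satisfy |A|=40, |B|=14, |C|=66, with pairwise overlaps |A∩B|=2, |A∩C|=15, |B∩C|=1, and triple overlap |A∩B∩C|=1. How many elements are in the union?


|A∪B∪C| = |A|+|B|+|C| - |A∩B|-|A∩C|-|B∩C| + |A∩B∩C|
= 40+14+66 - 2-15-1 + 1
= 120 - 18 + 1
= 103

|A ∪ B ∪ C| = 103


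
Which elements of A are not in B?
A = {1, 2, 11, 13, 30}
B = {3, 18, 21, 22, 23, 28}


A \ B = elements in A but not in B
A = {1, 2, 11, 13, 30}
B = {3, 18, 21, 22, 23, 28}
Remove from A any elements in B
A \ B = {1, 2, 11, 13, 30}

A \ B = {1, 2, 11, 13, 30}


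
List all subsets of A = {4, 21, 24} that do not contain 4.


A subset of A that omits 4 is a subset of A \ {4}, so there are 2^(n-1) = 2^2 = 4 of them.
Subsets excluding 4: ∅, {21}, {24}, {21, 24}

Subsets excluding 4 (4 total): ∅, {21}, {24}, {21, 24}


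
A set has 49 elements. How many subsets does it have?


Number of subsets = 2^n
= 2^49
= 562949953421312

|P(A)| = 562949953421312


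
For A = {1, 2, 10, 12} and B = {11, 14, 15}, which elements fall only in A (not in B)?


A = {1, 2, 10, 12}
B = {11, 14, 15}
Region: only in A (not in B)
Elements: {1, 2, 10, 12}

Elements only in A (not in B): {1, 2, 10, 12}


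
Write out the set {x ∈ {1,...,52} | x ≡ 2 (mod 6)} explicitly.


Checking each candidate:
Condition: x in {1,...,52} with x ≡ 2 (mod 6)
Result = {2, 8, 14, 20, 26, 32, 38, 44, 50}

{2, 8, 14, 20, 26, 32, 38, 44, 50}


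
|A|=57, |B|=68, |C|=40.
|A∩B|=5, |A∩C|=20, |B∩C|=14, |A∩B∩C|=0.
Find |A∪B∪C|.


|A∪B∪C| = |A|+|B|+|C| - |A∩B|-|A∩C|-|B∩C| + |A∩B∩C|
= 57+68+40 - 5-20-14 + 0
= 165 - 39 + 0
= 126

|A ∪ B ∪ C| = 126


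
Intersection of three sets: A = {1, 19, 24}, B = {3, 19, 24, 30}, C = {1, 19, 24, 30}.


A ∩ B = {19, 24}
(A ∩ B) ∩ C = {19, 24}

A ∩ B ∩ C = {19, 24}


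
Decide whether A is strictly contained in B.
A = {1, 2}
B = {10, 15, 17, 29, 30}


A ⊂ B requires: A ⊆ B AND A ≠ B.
A ⊆ B? No
A ⊄ B, so A is not a proper subset.

No, A is not a proper subset of B


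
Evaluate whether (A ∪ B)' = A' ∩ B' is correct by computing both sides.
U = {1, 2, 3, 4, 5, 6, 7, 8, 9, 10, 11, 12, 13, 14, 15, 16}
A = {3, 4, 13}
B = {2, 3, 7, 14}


LHS: A ∪ B = {2, 3, 4, 7, 13, 14}
(A ∪ B)' = U \ (A ∪ B) = {1, 5, 6, 8, 9, 10, 11, 12, 15, 16}
A' = {1, 2, 5, 6, 7, 8, 9, 10, 11, 12, 14, 15, 16}, B' = {1, 4, 5, 6, 8, 9, 10, 11, 12, 13, 15, 16}
Claimed RHS: A' ∩ B' = {1, 5, 6, 8, 9, 10, 11, 12, 15, 16}
Identity is VALID: LHS = RHS = {1, 5, 6, 8, 9, 10, 11, 12, 15, 16} ✓

Identity is valid. (A ∪ B)' = A' ∩ B' = {1, 5, 6, 8, 9, 10, 11, 12, 15, 16}


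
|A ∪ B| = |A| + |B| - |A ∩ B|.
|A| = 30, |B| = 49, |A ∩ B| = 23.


|A ∪ B| = |A| + |B| - |A ∩ B|
= 30 + 49 - 23
= 56

|A ∪ B| = 56


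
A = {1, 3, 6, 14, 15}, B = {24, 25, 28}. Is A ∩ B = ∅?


Disjoint means A ∩ B = ∅.
A ∩ B = ∅
A ∩ B = ∅, so A and B are disjoint.

Yes, A and B are disjoint


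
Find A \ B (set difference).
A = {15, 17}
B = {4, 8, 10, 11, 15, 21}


A \ B = elements in A but not in B
A = {15, 17}
B = {4, 8, 10, 11, 15, 21}
Remove from A any elements in B
A \ B = {17}

A \ B = {17}


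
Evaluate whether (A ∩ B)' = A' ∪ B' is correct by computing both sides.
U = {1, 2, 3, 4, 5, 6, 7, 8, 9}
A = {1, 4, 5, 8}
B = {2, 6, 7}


LHS: A ∩ B = ∅
(A ∩ B)' = U \ (A ∩ B) = {1, 2, 3, 4, 5, 6, 7, 8, 9}
A' = {2, 3, 6, 7, 9}, B' = {1, 3, 4, 5, 8, 9}
Claimed RHS: A' ∪ B' = {1, 2, 3, 4, 5, 6, 7, 8, 9}
Identity is VALID: LHS = RHS = {1, 2, 3, 4, 5, 6, 7, 8, 9} ✓

Identity is valid. (A ∩ B)' = A' ∪ B' = {1, 2, 3, 4, 5, 6, 7, 8, 9}


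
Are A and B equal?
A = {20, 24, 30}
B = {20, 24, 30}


Two sets are equal iff they have exactly the same elements.
A = {20, 24, 30}
B = {20, 24, 30}
Same elements → A = B

Yes, A = B


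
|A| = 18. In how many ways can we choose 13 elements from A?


C(n,k) = n! / (k!(n-k)!)
C(18,13) = 18! / (13!5!)
= 8568

C(18,13) = 8568


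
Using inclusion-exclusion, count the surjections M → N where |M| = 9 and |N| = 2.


n = |M| = 9, k = |N| = 2. Surjections via inclusion-exclusion:
S(n,k) = Σ(-1)^i × C(k,i) × (k-i)^n, i=0 to k
i=0: (-1)^0×C(2,0)×2^9 = 512
i=1: (-1)^1×C(2,1)×1^9 = -2
i=2: (-1)^2×C(2,2)×0^9 = 0
Total = 510

Number of surjections = 510


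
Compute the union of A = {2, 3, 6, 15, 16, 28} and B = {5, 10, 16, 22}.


A ∪ B = all elements in A or B (or both)
A = {2, 3, 6, 15, 16, 28}
B = {5, 10, 16, 22}
A ∪ B = {2, 3, 5, 6, 10, 15, 16, 22, 28}

A ∪ B = {2, 3, 5, 6, 10, 15, 16, 22, 28}


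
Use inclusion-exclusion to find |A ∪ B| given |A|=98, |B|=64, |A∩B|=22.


|A ∪ B| = |A| + |B| - |A ∩ B|
= 98 + 64 - 22
= 140

|A ∪ B| = 140


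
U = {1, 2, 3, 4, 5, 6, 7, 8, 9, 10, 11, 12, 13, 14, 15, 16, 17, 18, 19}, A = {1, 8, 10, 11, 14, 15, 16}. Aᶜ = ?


Aᶜ = U \ A = elements in U but not in A
U = {1, 2, 3, 4, 5, 6, 7, 8, 9, 10, 11, 12, 13, 14, 15, 16, 17, 18, 19}
A = {1, 8, 10, 11, 14, 15, 16}
Aᶜ = {2, 3, 4, 5, 6, 7, 9, 12, 13, 17, 18, 19}

Aᶜ = {2, 3, 4, 5, 6, 7, 9, 12, 13, 17, 18, 19}


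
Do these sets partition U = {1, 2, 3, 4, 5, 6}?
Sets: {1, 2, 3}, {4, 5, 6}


A partition requires: (1) non-empty parts, (2) pairwise disjoint, (3) union = U
Parts: {1, 2, 3}, {4, 5, 6}
Union of parts: {1, 2, 3, 4, 5, 6}
U = {1, 2, 3, 4, 5, 6}
All non-empty? True
Pairwise disjoint? True
Covers U? True

Yes, valid partition


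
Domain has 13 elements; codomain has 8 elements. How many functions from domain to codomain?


Each of |A| = 13 inputs maps to any of |B| = 8 outputs.
# functions = |B|^|A| = 8^13
= 549755813888

Number of functions = 549755813888


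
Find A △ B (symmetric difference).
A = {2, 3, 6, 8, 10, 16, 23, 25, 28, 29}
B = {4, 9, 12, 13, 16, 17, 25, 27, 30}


A △ B = (A \ B) ∪ (B \ A) = elements in exactly one of A or B
A \ B = {2, 3, 6, 8, 10, 23, 28, 29}
B \ A = {4, 9, 12, 13, 17, 27, 30}
A △ B = {2, 3, 4, 6, 8, 9, 10, 12, 13, 17, 23, 27, 28, 29, 30}

A △ B = {2, 3, 4, 6, 8, 9, 10, 12, 13, 17, 23, 27, 28, 29, 30}


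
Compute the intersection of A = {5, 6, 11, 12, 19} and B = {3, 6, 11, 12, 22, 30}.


A ∩ B = elements in both A and B
A = {5, 6, 11, 12, 19}
B = {3, 6, 11, 12, 22, 30}
A ∩ B = {6, 11, 12}

A ∩ B = {6, 11, 12}


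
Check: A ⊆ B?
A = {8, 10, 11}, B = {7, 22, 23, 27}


A ⊆ B means every element of A is in B.
Elements in A not in B: {8, 10, 11}
So A ⊄ B.

No, A ⊄ B


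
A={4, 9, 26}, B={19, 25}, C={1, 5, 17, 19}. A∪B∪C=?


A ∪ B = {4, 9, 19, 25, 26}
(A ∪ B) ∪ C = {1, 4, 5, 9, 17, 19, 25, 26}

A ∪ B ∪ C = {1, 4, 5, 9, 17, 19, 25, 26}


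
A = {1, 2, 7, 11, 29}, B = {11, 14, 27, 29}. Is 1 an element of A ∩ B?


A = {1, 2, 7, 11, 29}, B = {11, 14, 27, 29}
A ∩ B = elements in both A and B
A ∩ B = {11, 29}
Checking if 1 ∈ A ∩ B
1 is not in A ∩ B → False

1 ∉ A ∩ B


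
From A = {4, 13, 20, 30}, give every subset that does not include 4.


A subset of A that omits 4 is a subset of A \ {4}, so there are 2^(n-1) = 2^3 = 8 of them.
Subsets excluding 4: ∅, {13}, {20}, {30}, {13, 20}, {13, 30}, {20, 30}, {13, 20, 30}

Subsets excluding 4 (8 total): ∅, {13}, {20}, {30}, {13, 20}, {13, 30}, {20, 30}, {13, 20, 30}


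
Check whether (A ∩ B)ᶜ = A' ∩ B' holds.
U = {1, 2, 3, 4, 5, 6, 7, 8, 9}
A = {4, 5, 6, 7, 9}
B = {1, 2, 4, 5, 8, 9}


LHS: A ∩ B = {4, 5, 9}
(A ∩ B)' = U \ (A ∩ B) = {1, 2, 3, 6, 7, 8}
A' = {1, 2, 3, 8}, B' = {3, 6, 7}
Claimed RHS: A' ∩ B' = {3}
Identity is INVALID: LHS = {1, 2, 3, 6, 7, 8} but the RHS claimed here equals {3}. The correct form is (A ∩ B)' = A' ∪ B'.

Identity is invalid: (A ∩ B)' = {1, 2, 3, 6, 7, 8} but A' ∩ B' = {3}. The correct De Morgan law is (A ∩ B)' = A' ∪ B'.


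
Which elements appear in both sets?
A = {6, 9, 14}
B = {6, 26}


A ∩ B = elements in both A and B
A = {6, 9, 14}
B = {6, 26}
A ∩ B = {6}

A ∩ B = {6}


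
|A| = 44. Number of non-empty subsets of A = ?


Total subsets = 2^n = 2^44 = 17592186044416
Non-empty subsets exclude the empty set: 2^n - 1
= 17592186044416 - 1
= 17592186044415

Number of non-empty subsets = 17592186044415


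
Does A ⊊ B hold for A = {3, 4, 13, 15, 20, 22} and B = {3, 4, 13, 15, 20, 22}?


A ⊂ B requires: A ⊆ B AND A ≠ B.
A ⊆ B? Yes
A = B? Yes
A = B, so A is not a PROPER subset.

No, A is not a proper subset of B


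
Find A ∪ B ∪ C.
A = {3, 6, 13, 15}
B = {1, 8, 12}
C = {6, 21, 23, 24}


A ∪ B = {1, 3, 6, 8, 12, 13, 15}
(A ∪ B) ∪ C = {1, 3, 6, 8, 12, 13, 15, 21, 23, 24}

A ∪ B ∪ C = {1, 3, 6, 8, 12, 13, 15, 21, 23, 24}


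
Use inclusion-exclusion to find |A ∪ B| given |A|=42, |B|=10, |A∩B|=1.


|A ∪ B| = |A| + |B| - |A ∩ B|
= 42 + 10 - 1
= 51

|A ∪ B| = 51


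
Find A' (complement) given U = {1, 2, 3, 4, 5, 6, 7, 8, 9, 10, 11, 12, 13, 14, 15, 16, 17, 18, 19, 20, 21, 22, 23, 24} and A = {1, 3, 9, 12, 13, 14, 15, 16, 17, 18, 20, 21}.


Aᶜ = U \ A = elements in U but not in A
U = {1, 2, 3, 4, 5, 6, 7, 8, 9, 10, 11, 12, 13, 14, 15, 16, 17, 18, 19, 20, 21, 22, 23, 24}
A = {1, 3, 9, 12, 13, 14, 15, 16, 17, 18, 20, 21}
Aᶜ = {2, 4, 5, 6, 7, 8, 10, 11, 19, 22, 23, 24}

Aᶜ = {2, 4, 5, 6, 7, 8, 10, 11, 19, 22, 23, 24}


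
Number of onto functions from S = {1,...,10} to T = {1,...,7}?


n = |S| = 10, k = |T| = 7. Surjections via inclusion-exclusion:
S(n,k) = Σ(-1)^i × C(k,i) × (k-i)^n, i=0 to k
i=0: (-1)^0×C(7,0)×7^10 = 282475249
i=1: (-1)^1×C(7,1)×6^10 = -423263232
i=2: (-1)^2×C(7,2)×5^10 = 205078125
i=3: (-1)^3×C(7,3)×4^10 = -36700160
i=4: (-1)^4×C(7,4)×3^10 = 2066715
i=5: (-1)^5×C(7,5)×2^10 = -21504
i=6: (-1)^6×C(7,6)×1^10 = 7
i=7: (-1)^7×C(7,7)×0^10 = 0
Total = 29635200

Number of surjections = 29635200


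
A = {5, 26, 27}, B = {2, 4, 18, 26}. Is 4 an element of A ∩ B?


A = {5, 26, 27}, B = {2, 4, 18, 26}
A ∩ B = elements in both A and B
A ∩ B = {26}
Checking if 4 ∈ A ∩ B
4 is not in A ∩ B → False

4 ∉ A ∩ B


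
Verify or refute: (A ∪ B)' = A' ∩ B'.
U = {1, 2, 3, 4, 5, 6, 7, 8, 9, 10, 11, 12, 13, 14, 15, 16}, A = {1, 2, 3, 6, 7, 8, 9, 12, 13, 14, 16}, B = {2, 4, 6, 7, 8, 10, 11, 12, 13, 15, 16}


LHS: A ∪ B = {1, 2, 3, 4, 6, 7, 8, 9, 10, 11, 12, 13, 14, 15, 16}
(A ∪ B)' = U \ (A ∪ B) = {5}
A' = {4, 5, 10, 11, 15}, B' = {1, 3, 5, 9, 14}
Claimed RHS: A' ∩ B' = {5}
Identity is VALID: LHS = RHS = {5} ✓

Identity is valid. (A ∪ B)' = A' ∩ B' = {5}


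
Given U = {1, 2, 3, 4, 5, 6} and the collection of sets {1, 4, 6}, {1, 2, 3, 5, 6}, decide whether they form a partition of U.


A partition requires: (1) non-empty parts, (2) pairwise disjoint, (3) union = U
Parts: {1, 4, 6}, {1, 2, 3, 5, 6}
Union of parts: {1, 2, 3, 4, 5, 6}
U = {1, 2, 3, 4, 5, 6}
All non-empty? True
Pairwise disjoint? False
Covers U? True

No, not a valid partition


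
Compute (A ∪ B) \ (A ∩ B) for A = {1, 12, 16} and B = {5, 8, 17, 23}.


A △ B = (A \ B) ∪ (B \ A) = elements in exactly one of A or B
A \ B = {1, 12, 16}
B \ A = {5, 8, 17, 23}
A △ B = {1, 5, 8, 12, 16, 17, 23}

A △ B = {1, 5, 8, 12, 16, 17, 23}


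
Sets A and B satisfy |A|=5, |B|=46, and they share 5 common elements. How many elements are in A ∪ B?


|A ∪ B| = |A| + |B| - |A ∩ B|
= 5 + 46 - 5
= 46

|A ∪ B| = 46


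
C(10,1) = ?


C(n,k) = n! / (k!(n-k)!)
C(10,1) = 10! / (1!9!)
= 10

C(10,1) = 10


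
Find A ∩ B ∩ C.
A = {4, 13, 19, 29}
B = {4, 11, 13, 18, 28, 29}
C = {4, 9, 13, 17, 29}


A ∩ B = {4, 13, 29}
(A ∩ B) ∩ C = {4, 13, 29}

A ∩ B ∩ C = {4, 13, 29}


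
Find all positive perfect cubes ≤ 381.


Checking each candidate:
Condition: positive perfect cubes ≤ 381
Result = {1, 8, 27, 64, 125, 216, 343}

{1, 8, 27, 64, 125, 216, 343}


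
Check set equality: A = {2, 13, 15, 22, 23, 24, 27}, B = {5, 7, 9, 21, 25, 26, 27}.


Two sets are equal iff they have exactly the same elements.
A = {2, 13, 15, 22, 23, 24, 27}
B = {5, 7, 9, 21, 25, 26, 27}
Differences: {2, 5, 7, 9, 13, 15, 21, 22, 23, 24, 25, 26}
A ≠ B

No, A ≠ B


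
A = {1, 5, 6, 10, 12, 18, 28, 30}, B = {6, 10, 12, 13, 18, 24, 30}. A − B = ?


A \ B = elements in A but not in B
A = {1, 5, 6, 10, 12, 18, 28, 30}
B = {6, 10, 12, 13, 18, 24, 30}
Remove from A any elements in B
A \ B = {1, 5, 28}

A \ B = {1, 5, 28}


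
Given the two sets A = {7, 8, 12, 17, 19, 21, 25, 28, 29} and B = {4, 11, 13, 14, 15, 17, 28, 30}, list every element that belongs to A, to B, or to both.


A ∪ B = all elements in A or B (or both)
A = {7, 8, 12, 17, 19, 21, 25, 28, 29}
B = {4, 11, 13, 14, 15, 17, 28, 30}
A ∪ B = {4, 7, 8, 11, 12, 13, 14, 15, 17, 19, 21, 25, 28, 29, 30}

A ∪ B = {4, 7, 8, 11, 12, 13, 14, 15, 17, 19, 21, 25, 28, 29, 30}


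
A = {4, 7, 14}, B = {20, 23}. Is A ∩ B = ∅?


Disjoint means A ∩ B = ∅.
A ∩ B = ∅
A ∩ B = ∅, so A and B are disjoint.

Yes, A and B are disjoint


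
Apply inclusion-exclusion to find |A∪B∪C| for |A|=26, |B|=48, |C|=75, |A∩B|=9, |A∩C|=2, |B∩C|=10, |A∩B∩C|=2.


|A∪B∪C| = |A|+|B|+|C| - |A∩B|-|A∩C|-|B∩C| + |A∩B∩C|
= 26+48+75 - 9-2-10 + 2
= 149 - 21 + 2
= 130

|A ∪ B ∪ C| = 130


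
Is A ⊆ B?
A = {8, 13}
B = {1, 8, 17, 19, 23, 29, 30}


A ⊆ B means every element of A is in B.
Elements in A not in B: {13}
So A ⊄ B.

No, A ⊄ B


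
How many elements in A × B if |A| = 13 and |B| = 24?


|A × B| = |A| × |B|
= 13 × 24
= 312

|A × B| = 312


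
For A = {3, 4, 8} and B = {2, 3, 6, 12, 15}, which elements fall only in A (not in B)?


A = {3, 4, 8}
B = {2, 3, 6, 12, 15}
Region: only in A (not in B)
Elements: {4, 8}

Elements only in A (not in B): {4, 8}


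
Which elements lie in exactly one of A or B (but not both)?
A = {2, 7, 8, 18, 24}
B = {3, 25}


A △ B = (A \ B) ∪ (B \ A) = elements in exactly one of A or B
A \ B = {2, 7, 8, 18, 24}
B \ A = {3, 25}
A △ B = {2, 3, 7, 8, 18, 24, 25}

A △ B = {2, 3, 7, 8, 18, 24, 25}


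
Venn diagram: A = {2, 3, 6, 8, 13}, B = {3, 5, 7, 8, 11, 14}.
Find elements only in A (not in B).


A = {2, 3, 6, 8, 13}
B = {3, 5, 7, 8, 11, 14}
Region: only in A (not in B)
Elements: {2, 6, 13}

Elements only in A (not in B): {2, 6, 13}


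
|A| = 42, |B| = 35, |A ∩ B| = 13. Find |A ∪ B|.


|A ∪ B| = |A| + |B| - |A ∩ B|
= 42 + 35 - 13
= 64

|A ∪ B| = 64


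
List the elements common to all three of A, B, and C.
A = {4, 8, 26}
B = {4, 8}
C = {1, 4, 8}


A ∩ B = {4, 8}
(A ∩ B) ∩ C = {4, 8}

A ∩ B ∩ C = {4, 8}


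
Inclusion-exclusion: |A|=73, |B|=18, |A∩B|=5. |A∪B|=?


|A ∪ B| = |A| + |B| - |A ∩ B|
= 73 + 18 - 5
= 86

|A ∪ B| = 86


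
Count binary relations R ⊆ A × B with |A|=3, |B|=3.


A relation from A to B is any subset of A × B.
|A × B| = 3 × 3 = 9
# relations = 2^|A × B| = 2^9 = 512

Number of relations = 512


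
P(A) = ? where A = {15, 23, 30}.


|A| = 3, so |P(A)| = 2^3 = 8
Enumerate subsets by cardinality (0 to 3):
∅, {15}, {23}, {30}, {15, 23}, {15, 30}, {23, 30}, {15, 23, 30}

P(A) has 8 subsets: ∅, {15}, {23}, {30}, {15, 23}, {15, 30}, {23, 30}, {15, 23, 30}


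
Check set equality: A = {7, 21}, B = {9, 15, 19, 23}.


Two sets are equal iff they have exactly the same elements.
A = {7, 21}
B = {9, 15, 19, 23}
Differences: {7, 9, 15, 19, 21, 23}
A ≠ B

No, A ≠ B


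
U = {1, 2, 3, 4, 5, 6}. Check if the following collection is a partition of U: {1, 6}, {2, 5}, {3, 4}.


A partition requires: (1) non-empty parts, (2) pairwise disjoint, (3) union = U
Parts: {1, 6}, {2, 5}, {3, 4}
Union of parts: {1, 2, 3, 4, 5, 6}
U = {1, 2, 3, 4, 5, 6}
All non-empty? True
Pairwise disjoint? True
Covers U? True

Yes, valid partition


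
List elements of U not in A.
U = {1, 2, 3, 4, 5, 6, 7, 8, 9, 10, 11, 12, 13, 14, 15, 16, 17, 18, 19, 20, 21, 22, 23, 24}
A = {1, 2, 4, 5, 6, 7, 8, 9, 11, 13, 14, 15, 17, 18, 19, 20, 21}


Aᶜ = U \ A = elements in U but not in A
U = {1, 2, 3, 4, 5, 6, 7, 8, 9, 10, 11, 12, 13, 14, 15, 16, 17, 18, 19, 20, 21, 22, 23, 24}
A = {1, 2, 4, 5, 6, 7, 8, 9, 11, 13, 14, 15, 17, 18, 19, 20, 21}
Aᶜ = {3, 10, 12, 16, 22, 23, 24}

Aᶜ = {3, 10, 12, 16, 22, 23, 24}


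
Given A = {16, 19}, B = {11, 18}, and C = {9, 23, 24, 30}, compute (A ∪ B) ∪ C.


A ∪ B = {11, 16, 18, 19}
(A ∪ B) ∪ C = {9, 11, 16, 18, 19, 23, 24, 30}

A ∪ B ∪ C = {9, 11, 16, 18, 19, 23, 24, 30}


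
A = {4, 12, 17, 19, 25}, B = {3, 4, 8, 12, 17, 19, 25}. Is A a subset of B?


A ⊆ B means every element of A is in B.
All elements of A are in B.
So A ⊆ B.

Yes, A ⊆ B


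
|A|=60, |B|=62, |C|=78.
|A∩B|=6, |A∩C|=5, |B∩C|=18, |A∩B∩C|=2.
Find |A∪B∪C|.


|A∪B∪C| = |A|+|B|+|C| - |A∩B|-|A∩C|-|B∩C| + |A∩B∩C|
= 60+62+78 - 6-5-18 + 2
= 200 - 29 + 2
= 173

|A ∪ B ∪ C| = 173


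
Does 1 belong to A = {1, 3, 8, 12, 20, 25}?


A = {1, 3, 8, 12, 20, 25}
Checking if 1 is in A
1 is in A → True

1 ∈ A


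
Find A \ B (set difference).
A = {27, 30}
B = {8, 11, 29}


A \ B = elements in A but not in B
A = {27, 30}
B = {8, 11, 29}
Remove from A any elements in B
A \ B = {27, 30}

A \ B = {27, 30}


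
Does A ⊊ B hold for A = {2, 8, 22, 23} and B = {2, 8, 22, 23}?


A ⊂ B requires: A ⊆ B AND A ≠ B.
A ⊆ B? Yes
A = B? Yes
A = B, so A is not a PROPER subset.

No, A is not a proper subset of B


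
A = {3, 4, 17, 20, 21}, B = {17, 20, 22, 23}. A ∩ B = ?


A ∩ B = elements in both A and B
A = {3, 4, 17, 20, 21}
B = {17, 20, 22, 23}
A ∩ B = {17, 20}

A ∩ B = {17, 20}


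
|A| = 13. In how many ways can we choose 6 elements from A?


C(n,k) = n! / (k!(n-k)!)
C(13,6) = 13! / (6!7!)
= 1716

C(13,6) = 1716


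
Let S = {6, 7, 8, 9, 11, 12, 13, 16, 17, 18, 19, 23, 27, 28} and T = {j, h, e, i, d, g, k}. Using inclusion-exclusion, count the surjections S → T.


n = |S| = 14, k = |T| = 7. Surjections via inclusion-exclusion:
S(n,k) = Σ(-1)^i × C(k,i) × (k-i)^n, i=0 to k
i=0: (-1)^0×C(7,0)×7^14 = 678223072849
i=1: (-1)^1×C(7,1)×6^14 = -548549148672
i=2: (-1)^2×C(7,2)×5^14 = 128173828125
i=3: (-1)^3×C(7,3)×4^14 = -9395240960
i=4: (-1)^4×C(7,4)×3^14 = 167403915
i=5: (-1)^5×C(7,5)×2^14 = -344064
i=6: (-1)^6×C(7,6)×1^14 = 7
i=7: (-1)^7×C(7,7)×0^14 = 0
Total = 248619571200

Number of surjections = 248619571200


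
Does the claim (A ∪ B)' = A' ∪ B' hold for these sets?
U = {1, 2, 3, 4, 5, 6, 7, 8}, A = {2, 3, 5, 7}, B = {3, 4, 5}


LHS: A ∪ B = {2, 3, 4, 5, 7}
(A ∪ B)' = U \ (A ∪ B) = {1, 6, 8}
A' = {1, 4, 6, 8}, B' = {1, 2, 6, 7, 8}
Claimed RHS: A' ∪ B' = {1, 2, 4, 6, 7, 8}
Identity is INVALID: LHS = {1, 6, 8} but the RHS claimed here equals {1, 2, 4, 6, 7, 8}. The correct form is (A ∪ B)' = A' ∩ B'.

Identity is invalid: (A ∪ B)' = {1, 6, 8} but A' ∪ B' = {1, 2, 4, 6, 7, 8}. The correct De Morgan law is (A ∪ B)' = A' ∩ B'.


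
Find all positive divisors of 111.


Checking each candidate:
Condition: positive divisors of 111
Result = {1, 3, 37, 111}

{1, 3, 37, 111}


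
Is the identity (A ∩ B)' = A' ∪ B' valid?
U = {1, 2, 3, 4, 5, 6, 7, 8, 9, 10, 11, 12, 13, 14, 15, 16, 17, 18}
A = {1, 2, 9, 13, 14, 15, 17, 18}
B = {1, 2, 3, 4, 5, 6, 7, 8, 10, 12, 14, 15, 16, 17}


LHS: A ∩ B = {1, 2, 14, 15, 17}
(A ∩ B)' = U \ (A ∩ B) = {3, 4, 5, 6, 7, 8, 9, 10, 11, 12, 13, 16, 18}
A' = {3, 4, 5, 6, 7, 8, 10, 11, 12, 16}, B' = {9, 11, 13, 18}
Claimed RHS: A' ∪ B' = {3, 4, 5, 6, 7, 8, 9, 10, 11, 12, 13, 16, 18}
Identity is VALID: LHS = RHS = {3, 4, 5, 6, 7, 8, 9, 10, 11, 12, 13, 16, 18} ✓

Identity is valid. (A ∩ B)' = A' ∪ B' = {3, 4, 5, 6, 7, 8, 9, 10, 11, 12, 13, 16, 18}


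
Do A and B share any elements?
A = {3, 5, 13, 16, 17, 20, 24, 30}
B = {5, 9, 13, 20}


Disjoint means A ∩ B = ∅.
A ∩ B = {5, 13, 20}
A ∩ B ≠ ∅, so A and B are NOT disjoint.

Yes — A and B share the element(s) of A ∩ B = {5, 13, 20}, so they are not disjoint


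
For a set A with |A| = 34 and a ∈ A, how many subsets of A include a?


Subsets of A containing a correspond to subsets of A \ {a}, which has 33 elements.
Count = 2^(n-1) = 2^33
= 8589934592

Number of subsets containing a = 8589934592


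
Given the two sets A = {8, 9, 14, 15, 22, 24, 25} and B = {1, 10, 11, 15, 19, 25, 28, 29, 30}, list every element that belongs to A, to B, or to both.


A ∪ B = all elements in A or B (or both)
A = {8, 9, 14, 15, 22, 24, 25}
B = {1, 10, 11, 15, 19, 25, 28, 29, 30}
A ∪ B = {1, 8, 9, 10, 11, 14, 15, 19, 22, 24, 25, 28, 29, 30}

A ∪ B = {1, 8, 9, 10, 11, 14, 15, 19, 22, 24, 25, 28, 29, 30}


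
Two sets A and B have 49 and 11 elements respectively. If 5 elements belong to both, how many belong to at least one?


|A ∪ B| = |A| + |B| - |A ∩ B|
= 49 + 11 - 5
= 55

|A ∪ B| = 55


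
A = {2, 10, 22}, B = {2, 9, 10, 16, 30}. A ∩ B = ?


A ∩ B = elements in both A and B
A = {2, 10, 22}
B = {2, 9, 10, 16, 30}
A ∩ B = {2, 10}

A ∩ B = {2, 10}


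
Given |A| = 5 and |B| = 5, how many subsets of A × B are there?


A relation from A to B is any subset of A × B.
|A × B| = 5 × 5 = 25
# relations = 2^|A × B| = 2^25 = 33554432

Number of relations = 33554432


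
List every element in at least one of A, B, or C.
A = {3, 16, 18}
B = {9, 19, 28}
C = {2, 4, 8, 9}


A ∪ B = {3, 9, 16, 18, 19, 28}
(A ∪ B) ∪ C = {2, 3, 4, 8, 9, 16, 18, 19, 28}

A ∪ B ∪ C = {2, 3, 4, 8, 9, 16, 18, 19, 28}


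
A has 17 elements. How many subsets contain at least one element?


Total subsets = 2^n = 2^17 = 131072
Non-empty subsets exclude the empty set: 2^n - 1
= 131072 - 1
= 131071

Number of non-empty subsets = 131071


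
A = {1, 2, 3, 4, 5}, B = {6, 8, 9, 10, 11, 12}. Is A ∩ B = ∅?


Disjoint means A ∩ B = ∅.
A ∩ B = ∅
A ∩ B = ∅, so A and B are disjoint.

Yes, A and B are disjoint


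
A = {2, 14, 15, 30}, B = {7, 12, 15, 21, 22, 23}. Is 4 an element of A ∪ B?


A = {2, 14, 15, 30}, B = {7, 12, 15, 21, 22, 23}
A ∪ B = all elements in A or B
A ∪ B = {2, 7, 12, 14, 15, 21, 22, 23, 30}
Checking if 4 ∈ A ∪ B
4 is not in A ∪ B → False

4 ∉ A ∪ B


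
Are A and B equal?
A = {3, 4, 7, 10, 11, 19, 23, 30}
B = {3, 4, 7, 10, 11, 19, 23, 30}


Two sets are equal iff they have exactly the same elements.
A = {3, 4, 7, 10, 11, 19, 23, 30}
B = {3, 4, 7, 10, 11, 19, 23, 30}
Same elements → A = B

Yes, A = B


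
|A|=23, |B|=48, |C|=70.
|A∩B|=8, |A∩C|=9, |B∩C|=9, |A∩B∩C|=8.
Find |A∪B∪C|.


|A∪B∪C| = |A|+|B|+|C| - |A∩B|-|A∩C|-|B∩C| + |A∩B∩C|
= 23+48+70 - 8-9-9 + 8
= 141 - 26 + 8
= 123

|A ∪ B ∪ C| = 123


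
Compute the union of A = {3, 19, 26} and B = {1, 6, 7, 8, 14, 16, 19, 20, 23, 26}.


A ∪ B = all elements in A or B (or both)
A = {3, 19, 26}
B = {1, 6, 7, 8, 14, 16, 19, 20, 23, 26}
A ∪ B = {1, 3, 6, 7, 8, 14, 16, 19, 20, 23, 26}

A ∪ B = {1, 3, 6, 7, 8, 14, 16, 19, 20, 23, 26}


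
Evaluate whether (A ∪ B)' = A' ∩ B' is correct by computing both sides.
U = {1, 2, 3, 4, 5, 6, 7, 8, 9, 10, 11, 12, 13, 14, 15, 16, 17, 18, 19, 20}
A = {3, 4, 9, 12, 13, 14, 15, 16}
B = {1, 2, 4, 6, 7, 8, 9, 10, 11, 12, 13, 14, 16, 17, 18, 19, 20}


LHS: A ∪ B = {1, 2, 3, 4, 6, 7, 8, 9, 10, 11, 12, 13, 14, 15, 16, 17, 18, 19, 20}
(A ∪ B)' = U \ (A ∪ B) = {5}
A' = {1, 2, 5, 6, 7, 8, 10, 11, 17, 18, 19, 20}, B' = {3, 5, 15}
Claimed RHS: A' ∩ B' = {5}
Identity is VALID: LHS = RHS = {5} ✓

Identity is valid. (A ∪ B)' = A' ∩ B' = {5}


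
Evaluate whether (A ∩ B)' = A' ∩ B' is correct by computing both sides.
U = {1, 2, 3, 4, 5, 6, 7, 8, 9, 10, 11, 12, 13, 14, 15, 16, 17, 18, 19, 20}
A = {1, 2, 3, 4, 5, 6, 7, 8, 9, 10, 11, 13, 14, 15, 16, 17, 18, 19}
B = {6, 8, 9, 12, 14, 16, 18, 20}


LHS: A ∩ B = {6, 8, 9, 14, 16, 18}
(A ∩ B)' = U \ (A ∩ B) = {1, 2, 3, 4, 5, 7, 10, 11, 12, 13, 15, 17, 19, 20}
A' = {12, 20}, B' = {1, 2, 3, 4, 5, 7, 10, 11, 13, 15, 17, 19}
Claimed RHS: A' ∩ B' = ∅
Identity is INVALID: LHS = {1, 2, 3, 4, 5, 7, 10, 11, 12, 13, 15, 17, 19, 20} but the RHS claimed here equals ∅. The correct form is (A ∩ B)' = A' ∪ B'.

Identity is invalid: (A ∩ B)' = {1, 2, 3, 4, 5, 7, 10, 11, 12, 13, 15, 17, 19, 20} but A' ∩ B' = ∅. The correct De Morgan law is (A ∩ B)' = A' ∪ B'.


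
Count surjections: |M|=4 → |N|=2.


n = |M| = 4, k = |N| = 2. Surjections via inclusion-exclusion:
S(n,k) = Σ(-1)^i × C(k,i) × (k-i)^n, i=0 to k
i=0: (-1)^0×C(2,0)×2^4 = 16
i=1: (-1)^1×C(2,1)×1^4 = -2
i=2: (-1)^2×C(2,2)×0^4 = 0
Total = 14

Number of surjections = 14


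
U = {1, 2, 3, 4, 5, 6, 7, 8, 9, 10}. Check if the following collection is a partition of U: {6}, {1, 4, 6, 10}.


A partition requires: (1) non-empty parts, (2) pairwise disjoint, (3) union = U
Parts: {6}, {1, 4, 6, 10}
Union of parts: {1, 4, 6, 10}
U = {1, 2, 3, 4, 5, 6, 7, 8, 9, 10}
All non-empty? True
Pairwise disjoint? False
Covers U? False

No, not a valid partition


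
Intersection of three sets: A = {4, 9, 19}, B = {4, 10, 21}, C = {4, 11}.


A ∩ B = {4}
(A ∩ B) ∩ C = {4}

A ∩ B ∩ C = {4}


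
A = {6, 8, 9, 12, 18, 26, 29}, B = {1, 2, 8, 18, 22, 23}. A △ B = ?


A △ B = (A \ B) ∪ (B \ A) = elements in exactly one of A or B
A \ B = {6, 9, 12, 26, 29}
B \ A = {1, 2, 22, 23}
A △ B = {1, 2, 6, 9, 12, 22, 23, 26, 29}

A △ B = {1, 2, 6, 9, 12, 22, 23, 26, 29}
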